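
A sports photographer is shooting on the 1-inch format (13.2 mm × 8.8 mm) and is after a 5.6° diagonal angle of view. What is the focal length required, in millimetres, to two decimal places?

162.19 mm

Sensor diagonal = √(13.2² + 8.8²) = √251.6800 ≈ 15.8644 mm.
From α = 2·arctan(d/2f) we get f = d / (2·tan(α/2)).
With d = 15.8644 mm and α/2 = 2.8°, tan(α/2) ≈ 0.04891, so f ≈ 15.8644 / 0.09782 ≈ 162.1859 mm.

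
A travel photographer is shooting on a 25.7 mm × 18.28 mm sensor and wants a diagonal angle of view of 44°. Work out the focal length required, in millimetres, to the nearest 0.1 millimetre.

Sensor diagonal = √(25.7² + 18.28²) = √994.6484 ≈ 31.5380 mm.
From α = 2·arctan(d/2f) we get f = d / (2·tan(α/2)).
With d = 31.5380 mm and α/2 = 22°, tan(α/2) ≈ 0.40403, so f ≈ 31.5380 / 0.80805 ≈ 39.0297 mm.

39.0 mm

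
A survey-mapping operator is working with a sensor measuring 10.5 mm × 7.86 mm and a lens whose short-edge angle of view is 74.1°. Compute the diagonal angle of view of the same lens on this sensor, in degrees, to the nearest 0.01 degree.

103.11°

From the short-edge AOV: f = 7.86 / (2·tan(37.05°)) = 7.86 / 1.50985 ≈ 5.2058 mm.
Sensor diagonal = √(10.5² + 7.86²) = √172.0296 ≈ 13.1160 mm.
Diagonal AOV = 2·arctan(13.1160 / (2 × 5.2058)) = 2·arctan(1.25974) ≈ 103.1140°.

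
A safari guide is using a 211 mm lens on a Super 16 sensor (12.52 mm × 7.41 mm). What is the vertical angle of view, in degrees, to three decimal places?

Angle of view α = 2·arctan(h/2f) with h = 7.41 mm and f = 211 mm.
h/2f = 0.01756; arctan(0.01756) ≈ 1.0060°, so α ≈ 2.0119°.

2.012°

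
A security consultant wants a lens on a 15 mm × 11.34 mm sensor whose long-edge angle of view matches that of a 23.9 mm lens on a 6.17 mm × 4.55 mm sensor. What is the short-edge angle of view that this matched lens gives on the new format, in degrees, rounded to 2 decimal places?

11.15°

Equal long-edge AOV ⇒ f₂ = f₁ · 15/6.17 = 23.9 × 2.43112 ≈ 58.1037 mm.
Short-edge AOV on the new format = 2·arctan(11.34 / (2 × 58.1037)) = 2·arctan(0.09758) ≈ 11.1470°.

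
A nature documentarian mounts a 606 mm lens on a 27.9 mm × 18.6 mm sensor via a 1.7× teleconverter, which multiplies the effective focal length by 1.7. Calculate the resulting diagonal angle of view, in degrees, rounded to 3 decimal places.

Effective focal length f = 606 × 1.7 = 1030.2 mm.
Sensor diagonal = √(27.9² + 18.6²) = √1124.3700 ≈ 33.5316 mm.
α = 2·arctan(33.532 / (2 × 1030.2)) = 2·arctan(0.01627) ≈ 1.8647°.

1.865°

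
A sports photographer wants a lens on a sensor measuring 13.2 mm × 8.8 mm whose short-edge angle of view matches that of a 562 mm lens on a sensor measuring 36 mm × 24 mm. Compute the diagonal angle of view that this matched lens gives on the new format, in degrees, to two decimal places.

Equal short-edge AOV ⇒ f₂ = f₁ · 8.8/24 = 562 × 0.36667 ≈ 206.0667 mm.
Sensor diagonal = √(13.2² + 8.8²) = √251.6800 ≈ 15.8644 mm.
Diagonal AOV on the new format = 2·arctan(15.8644 / (2 × 206.0667)) = 2·arctan(0.03849) ≈ 4.4088°.

4.41°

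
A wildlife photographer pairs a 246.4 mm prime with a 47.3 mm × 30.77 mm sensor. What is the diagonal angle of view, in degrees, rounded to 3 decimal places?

Sensor diagonal = √(47.3² + 30.77²) = √3184.0829 ≈ 56.4277 mm.
Angle of view α = 2·arctan(d/2f) with d = 56.4277 mm and f = 246.4 mm.
d/2f = 0.11450; arctan(0.11450) ≈ 6.5322°, so α ≈ 13.0643°.

13.064°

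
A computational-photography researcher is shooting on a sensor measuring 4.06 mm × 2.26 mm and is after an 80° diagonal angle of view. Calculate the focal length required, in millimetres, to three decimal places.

Sensor diagonal = √(4.06² + 2.26²) = √21.5912 ≈ 4.6466 mm.
From α = 2·arctan(d/2f) we get f = d / (2·tan(α/2)).
With d = 4.6466 mm and α/2 = 40°, tan(α/2) ≈ 0.83910, so f ≈ 4.6466 / 1.67820 ≈ 2.7688 mm.

2.769 mm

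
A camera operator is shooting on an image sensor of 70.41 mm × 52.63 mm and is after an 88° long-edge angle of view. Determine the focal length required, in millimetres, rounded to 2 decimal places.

From α = 2·arctan(w/2f) we get f = w / (2·tan(α/2)).
With w = 70.41 mm and α/2 = 44°, tan(α/2) ≈ 0.96569, so f ≈ 70.41 / 1.93138 ≈ 36.4558 mm.

36.46 mm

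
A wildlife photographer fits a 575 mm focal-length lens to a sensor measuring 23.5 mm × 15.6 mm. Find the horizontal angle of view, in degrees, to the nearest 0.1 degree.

Angle of view α = 2·arctan(w/2f) with w = 23.5 mm and f = 575 mm.
w/2f = 0.02043; arctan(0.02043) ≈ 1.1707°, so α ≈ 2.3413°.

2.3°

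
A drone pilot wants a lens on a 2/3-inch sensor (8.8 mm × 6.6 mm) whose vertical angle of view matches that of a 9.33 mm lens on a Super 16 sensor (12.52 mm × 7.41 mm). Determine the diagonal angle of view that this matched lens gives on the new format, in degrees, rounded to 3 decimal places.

Equal vertical AOV ⇒ f₂ = f₁ · 6.6/7.41 = 9.33 × 0.89069 ≈ 8.3101 mm.
Sensor diagonal = √(8.8² + 6.6²) = √121.0000 ≈ 11.0000 mm.
Diagonal AOV on the new format = 2·arctan(11.0000 / (2 × 8.3101)) = 2·arctan(0.66184) ≈ 66.9966°.

66.997°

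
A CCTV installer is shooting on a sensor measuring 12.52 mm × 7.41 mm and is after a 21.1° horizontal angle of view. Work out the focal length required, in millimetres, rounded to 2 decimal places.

From α = 2·arctan(w/2f) we get f = w / (2·tan(α/2)).
With w = 12.52 mm and α/2 = 10.55°, tan(α/2) ≈ 0.18624, so f ≈ 12.52 / 0.37248 ≈ 33.6122 mm.

33.61 mm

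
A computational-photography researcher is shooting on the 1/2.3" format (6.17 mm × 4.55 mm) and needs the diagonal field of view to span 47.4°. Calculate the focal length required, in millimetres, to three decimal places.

8.732 mm

Sensor diagonal = √(6.17² + 4.55²) = √58.7714 ≈ 7.6663 mm.
From α = 2·arctan(d/2f) we get f = d / (2·tan(α/2)).
With d = 7.6663 mm and α/2 = 23.7°, tan(α/2) ≈ 0.43897, so f ≈ 7.6663 / 0.87794 ≈ 8.7321 mm.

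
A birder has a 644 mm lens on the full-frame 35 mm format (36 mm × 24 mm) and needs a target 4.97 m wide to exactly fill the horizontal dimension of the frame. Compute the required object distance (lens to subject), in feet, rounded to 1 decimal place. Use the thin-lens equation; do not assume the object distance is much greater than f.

W: 4.97 m = 4970 mm.
Magnification m = w/W = dᵢ/dₒ; combined with 1/f = 1/dₒ + 1/dᵢ this gives dₒ = f·(1 + W/w).
dₒ = 644 mm × (1 + 4970/36) = 644 × 139.0556 ≈ 89551.778 mm = 89551.778/304.8 ft = 293.805 ft.

293.8 ft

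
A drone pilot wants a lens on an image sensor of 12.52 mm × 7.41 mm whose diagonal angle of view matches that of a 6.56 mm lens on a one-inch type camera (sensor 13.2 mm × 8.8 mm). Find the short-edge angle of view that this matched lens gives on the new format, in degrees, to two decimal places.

Sensor diagonal = √(13.2² + 8.8²) = √251.6800 ≈ 15.8644 mm.
Sensor diagonal = √(12.52² + 7.41²) = √211.6585 ≈ 14.5485 mm.
Equal diagonal AOV ⇒ f₂ = f₁ · 14.5485/15.8644 = 6.56 × 0.91705 ≈ 6.0159 mm.
Short-edge AOV on the new format = 2·arctan(7.41 / (2 × 6.0159)) = 2·arctan(0.61587) ≈ 63.2556°.

63.26°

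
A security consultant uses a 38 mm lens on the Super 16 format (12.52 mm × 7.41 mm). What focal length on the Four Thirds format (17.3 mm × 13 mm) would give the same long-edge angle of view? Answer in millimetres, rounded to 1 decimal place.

52.5 mm

Equal angle of view means equal width/f ratio, so f₂ = f₁ · (width₂/width₁) = 38 × 17.3/12.52.
f₂ = 38 × 1.38179 ≈ 52.508 mm.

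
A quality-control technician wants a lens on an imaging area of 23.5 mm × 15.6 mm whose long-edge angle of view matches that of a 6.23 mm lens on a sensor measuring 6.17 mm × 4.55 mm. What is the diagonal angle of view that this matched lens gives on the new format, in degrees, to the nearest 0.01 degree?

61.45°

Equal long-edge AOV ⇒ f₂ = f₁ · 23.5/6.17 = 6.23 × 3.80875 ≈ 23.7285 mm.
Sensor diagonal = √(23.5² + 15.6²) = √795.6100 ≈ 28.2066 mm.
Diagonal AOV on the new format = 2·arctan(28.2066 / (2 × 23.7285)) = 2·arctan(0.59436) ≈ 61.4511°.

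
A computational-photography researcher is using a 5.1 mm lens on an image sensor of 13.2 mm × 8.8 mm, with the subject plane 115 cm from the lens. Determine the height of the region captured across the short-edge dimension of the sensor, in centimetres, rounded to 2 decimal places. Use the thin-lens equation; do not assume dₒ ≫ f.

197.55 cm

dₒ: 115 cm = 1150 mm.
Similar triangles through the lens centre give W/dₒ = h/dᵢ; with 1/f = 1/dₒ + 1/dᵢ this gives W = h·(dₒ − f)/f.
W = 8.8 mm × (1150 − 5.1) / 5.1 = 8.8 × 224.4902 ≈ 1975.514 mm = 197.551 cm.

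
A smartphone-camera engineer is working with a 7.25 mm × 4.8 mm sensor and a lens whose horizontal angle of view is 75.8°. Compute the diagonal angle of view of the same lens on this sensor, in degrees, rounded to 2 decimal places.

86.07°

From the horizontal AOV: f = 7.25 / (2·tan(37.9°)) = 7.25 / 1.55696 ≈ 4.6565 mm.
Sensor diagonal = √(7.25² + 4.8²) = √75.6025 ≈ 8.6950 mm.
Diagonal AOV = 2·arctan(8.6950 / (2 × 4.6565)) = 2·arctan(0.93363) ≈ 86.0686°.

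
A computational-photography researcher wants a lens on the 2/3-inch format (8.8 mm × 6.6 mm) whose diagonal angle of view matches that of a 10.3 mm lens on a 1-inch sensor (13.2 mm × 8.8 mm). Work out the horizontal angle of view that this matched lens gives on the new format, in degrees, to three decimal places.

63.274°

Sensor diagonal = √(13.2² + 8.8²) = √251.6800 ≈ 15.8644 mm.
Sensor diagonal = √(8.8² + 6.6²) = √121.0000 ≈ 11.0000 mm.
Equal diagonal AOV ⇒ f₂ = f₁ · 11.0000/15.8644 = 10.3 × 0.69338 ≈ 7.1418 mm.
Horizontal AOV on the new format = 2·arctan(8.8 / (2 × 7.1418)) = 2·arctan(0.61609) ≈ 63.2740°.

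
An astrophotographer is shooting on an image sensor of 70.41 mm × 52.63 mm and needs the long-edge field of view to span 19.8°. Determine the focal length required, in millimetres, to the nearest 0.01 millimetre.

From α = 2·arctan(w/2f) we get f = w / (2·tan(α/2)).
With w = 70.41 mm and α/2 = 9.9°, tan(α/2) ≈ 0.17453, so f ≈ 70.41 / 0.34906 ≈ 201.7156 mm.

201.72 mm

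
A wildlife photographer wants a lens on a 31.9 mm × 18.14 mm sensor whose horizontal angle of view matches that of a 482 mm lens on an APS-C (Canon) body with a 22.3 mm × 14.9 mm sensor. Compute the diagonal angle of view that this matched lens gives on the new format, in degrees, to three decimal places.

3.049°

Equal horizontal AOV ⇒ f₂ = f₁ · 31.9/22.3 = 482 × 1.43049 ≈ 689.4978 mm.
Sensor diagonal = √(31.9² + 18.14²) = √1346.6696 ≈ 36.6970 mm.
Diagonal AOV on the new format = 2·arctan(36.6970 / (2 × 689.4978)) = 2·arctan(0.02661) ≈ 3.0487°.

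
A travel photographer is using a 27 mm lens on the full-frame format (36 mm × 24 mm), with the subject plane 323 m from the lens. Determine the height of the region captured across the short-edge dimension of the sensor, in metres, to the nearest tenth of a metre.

287.1 m

dₒ: 323 m = 323000 mm.
Similar triangles through the lens centre give W/dₒ = h/dᵢ; with 1/f = 1/dₒ + 1/dᵢ this gives W = h·(dₒ − f)/f.
W = 24 mm × (323000 − 27) / 27 = 24 × 11961.9630 ≈ 287087.111 mm = 287.087 m.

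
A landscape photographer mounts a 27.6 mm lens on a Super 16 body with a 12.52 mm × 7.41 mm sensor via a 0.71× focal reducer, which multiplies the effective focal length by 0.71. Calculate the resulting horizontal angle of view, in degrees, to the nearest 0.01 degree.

Effective focal length f = 27.6 × 0.71 = 19.596 mm.
α = 2·arctan(12.52 / (2 × 19.596)) = 2·arctan(0.31945) ≈ 35.4325°.

35.43°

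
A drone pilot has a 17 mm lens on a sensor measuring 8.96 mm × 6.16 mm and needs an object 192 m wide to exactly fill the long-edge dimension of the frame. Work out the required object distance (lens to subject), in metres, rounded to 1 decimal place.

364.3 m

W: 192 m = 192000 mm.
Magnification m = w/W = dᵢ/dₒ; combined with 1/f = 1/dₒ + 1/dᵢ this gives dₒ = f·(1 + W/w).
dₒ = 17 mm × (1 + 192000/8.96) = 17 × 21429.5714 ≈ 364302.714 mm = 364.303 m.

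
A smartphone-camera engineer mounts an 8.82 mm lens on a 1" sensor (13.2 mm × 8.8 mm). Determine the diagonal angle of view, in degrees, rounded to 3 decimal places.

83.933°

Sensor diagonal = √(13.2² + 8.8²) = √251.6800 ≈ 15.8644 mm.
Angle of view α = 2·arctan(d/2f) with d = 15.8644 mm and f = 8.82 mm.
d/2f = 0.89934; arctan(0.89934) ≈ 41.9664°, so α ≈ 83.9329°.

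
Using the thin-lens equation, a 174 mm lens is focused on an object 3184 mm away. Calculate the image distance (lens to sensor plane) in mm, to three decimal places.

184.058 mm

1/dᵢ = 1/f − 1/dₒ = 1/174 − 1/3184 = 0.0054331 mm⁻¹.
dᵢ = 1/0.0054331 ≈ 184.0585 mm.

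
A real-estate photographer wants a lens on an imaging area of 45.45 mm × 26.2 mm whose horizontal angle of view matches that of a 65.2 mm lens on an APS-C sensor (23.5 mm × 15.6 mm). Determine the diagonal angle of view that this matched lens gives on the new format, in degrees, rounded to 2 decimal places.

23.50°

Equal horizontal AOV ⇒ f₂ = f₁ · 45.45/23.5 = 65.2 × 1.93404 ≈ 126.0996 mm.
Sensor diagonal = √(45.45² + 26.2²) = √2752.1425 ≈ 52.4609 mm.
Diagonal AOV on the new format = 2·arctan(52.4609 / (2 × 126.0996)) = 2·arctan(0.20801) ≈ 23.5015°.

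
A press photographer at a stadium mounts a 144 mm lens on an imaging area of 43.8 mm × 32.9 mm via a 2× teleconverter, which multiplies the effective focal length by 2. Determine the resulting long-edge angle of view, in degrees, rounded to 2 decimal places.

8.70°

Effective focal length f = 144 × 2 = 288 mm.
α = 2·arctan(43.8 / (2 × 288)) = 2·arctan(0.07604) ≈ 8.6970°.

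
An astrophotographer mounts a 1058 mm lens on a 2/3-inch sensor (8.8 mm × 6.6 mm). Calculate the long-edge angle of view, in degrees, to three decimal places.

Angle of view α = 2·arctan(w/2f) with w = 8.8 mm and f = 1058 mm.
w/2f = 0.00416; arctan(0.00416) ≈ 0.2383°, so α ≈ 0.4766°.

0.477°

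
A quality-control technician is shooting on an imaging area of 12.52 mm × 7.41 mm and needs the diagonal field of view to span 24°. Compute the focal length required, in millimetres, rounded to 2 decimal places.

34.22 mm

Sensor diagonal = √(12.52² + 7.41²) = √211.6585 ≈ 14.5485 mm.
From α = 2·arctan(d/2f) we get f = d / (2·tan(α/2)).
With d = 14.5485 mm and α/2 = 12°, tan(α/2) ≈ 0.21256, so f ≈ 14.5485 / 0.42511 ≈ 34.2226 mm.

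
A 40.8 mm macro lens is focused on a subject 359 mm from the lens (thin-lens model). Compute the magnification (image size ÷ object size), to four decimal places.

0.1282×

Thin lens: 1/f = 1/dₒ + 1/dᵢ → 1/dᵢ = 1/40.8 − 1/359 = 0.0217243 mm⁻¹, so dᵢ ≈ 46.0314 mm.
Magnification m = dᵢ/dₒ = 46.0314/359 ≈ 0.12822.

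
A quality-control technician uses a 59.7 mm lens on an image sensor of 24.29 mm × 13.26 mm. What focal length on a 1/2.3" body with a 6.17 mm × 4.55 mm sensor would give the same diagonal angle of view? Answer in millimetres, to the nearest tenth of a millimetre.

16.5 mm

Sensor diagonal = √(24.29² + 13.26²) = √765.8317 ≈ 27.6737 mm.
Sensor diagonal = √(6.17² + 4.55²) = √58.7714 ≈ 7.6663 mm.
Equal angle of view means equal diagonal/f ratio, so f₂ = f₁ · (diagonal₂/diagonal₁) = 59.7 × 7.6663/27.6737.
f₂ = 59.7 × 0.27702 ≈ 16.538 mm.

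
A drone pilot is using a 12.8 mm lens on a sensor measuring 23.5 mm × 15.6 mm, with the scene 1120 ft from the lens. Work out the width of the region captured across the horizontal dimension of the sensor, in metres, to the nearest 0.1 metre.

dₒ: 1120 ft × 304.8 mm/ft = 341375.99 mm.
Similar triangles through the lens centre give W/dₒ = w/dᵢ; with 1/f = 1/dₒ + 1/dᵢ this gives W = w·(dₒ − f)/f.
W = 23.5 mm × (341376 − 12.8) / 12.8 = 23.5 × 26668.9991 ≈ 626721.480 mm = 626.721 m.

626.7 m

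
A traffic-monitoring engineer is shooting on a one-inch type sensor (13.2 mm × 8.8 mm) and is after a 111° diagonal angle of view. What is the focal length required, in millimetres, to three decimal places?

5.452 mm

Sensor diagonal = √(13.2² + 8.8²) = √251.6800 ≈ 15.8644 mm.
From α = 2·arctan(d/2f) we get f = d / (2·tan(α/2)).
With d = 15.8644 mm and α/2 = 55.5°, tan(α/2) ≈ 1.45501, so f ≈ 15.8644 / 2.91002 ≈ 5.4517 mm.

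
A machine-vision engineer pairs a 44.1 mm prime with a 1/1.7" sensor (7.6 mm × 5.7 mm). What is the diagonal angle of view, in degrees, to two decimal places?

12.30°

Sensor diagonal = √(7.6² + 5.7²) = √90.2500 ≈ 9.5000 mm.
Angle of view α = 2·arctan(d/2f) with d = 9.5000 mm and f = 44.1 mm.
d/2f = 0.10771; arctan(0.10771) ≈ 6.1476°, so α ≈ 12.2952°.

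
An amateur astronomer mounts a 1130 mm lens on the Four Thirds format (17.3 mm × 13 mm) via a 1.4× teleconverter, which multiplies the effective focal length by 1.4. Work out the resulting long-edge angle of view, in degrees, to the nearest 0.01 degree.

Effective focal length f = 1130 × 1.4 = 1582 mm.
α = 2·arctan(17.3 / (2 × 1582)) = 2·arctan(0.00547) ≈ 0.6266°.

0.63°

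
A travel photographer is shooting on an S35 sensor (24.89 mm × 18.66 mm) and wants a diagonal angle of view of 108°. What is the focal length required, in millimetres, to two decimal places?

11.30 mm

Sensor diagonal = √(24.89² + 18.66²) = √967.7077 ≈ 31.1080 mm.
From α = 2·arctan(d/2f) we get f = d / (2·tan(α/2)).
With d = 31.1080 mm and α/2 = 54°, tan(α/2) ≈ 1.37638, so f ≈ 31.1080 / 2.75276 ≈ 11.3006 mm.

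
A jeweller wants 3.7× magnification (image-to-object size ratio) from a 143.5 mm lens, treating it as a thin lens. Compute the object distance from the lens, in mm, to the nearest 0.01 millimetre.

With m = dᵢ/dₒ and 1/f = 1/dₒ + 1/dᵢ, substituting dᵢ = m·dₒ gives 1/f = (1 + 1/m)/dₒ, hence dₒ = f·(1 + 1/m).
dₒ = 143.5 × (1 + 1/3.7) = 143.5 × 1.27027 ≈ 182.284 mm.

182.28 mm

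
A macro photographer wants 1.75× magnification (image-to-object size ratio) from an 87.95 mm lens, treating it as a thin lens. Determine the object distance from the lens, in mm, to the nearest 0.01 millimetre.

With m = dᵢ/dₒ and 1/f = 1/dₒ + 1/dᵢ, substituting dᵢ = m·dₒ gives 1/f = (1 + 1/m)/dₒ, hence dₒ = f·(1 + 1/m).
dₒ = 87.95 × (1 + 1/1.75) = 87.95 × 1.57143 ≈ 138.207 mm.

138.21 mm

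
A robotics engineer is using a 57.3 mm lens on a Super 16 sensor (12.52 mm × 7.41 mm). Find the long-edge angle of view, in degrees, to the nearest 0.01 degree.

12.47°

Angle of view α = 2·arctan(w/2f) with w = 12.52 mm and f = 57.3 mm.
w/2f = 0.10925; arctan(0.10925) ≈ 6.2348°, so α ≈ 12.4696°.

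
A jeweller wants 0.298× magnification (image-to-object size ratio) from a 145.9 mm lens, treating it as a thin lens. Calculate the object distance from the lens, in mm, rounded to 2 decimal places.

With m = dᵢ/dₒ and 1/f = 1/dₒ + 1/dᵢ, substituting dᵢ = m·dₒ gives 1/f = (1 + 1/m)/dₒ, hence dₒ = f·(1 + 1/m).
dₒ = 145.9 × (1 + 1/0.298) = 145.9 × 4.35570 ≈ 635.497 mm.

635.50 mm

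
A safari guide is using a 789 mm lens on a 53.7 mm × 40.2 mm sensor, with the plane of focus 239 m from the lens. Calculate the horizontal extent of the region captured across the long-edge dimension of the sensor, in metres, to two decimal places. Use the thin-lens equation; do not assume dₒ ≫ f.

16.21 m

dₒ: 239 m = 239000 mm.
Similar triangles through the lens centre give W/dₒ = w/dᵢ; with 1/f = 1/dₒ + 1/dᵢ this gives W = w·(dₒ − f)/f.
W = 53.7 mm × (239000 − 789) / 789 = 53.7 × 301.9151 ≈ 16212.840 mm = 16.2128 m.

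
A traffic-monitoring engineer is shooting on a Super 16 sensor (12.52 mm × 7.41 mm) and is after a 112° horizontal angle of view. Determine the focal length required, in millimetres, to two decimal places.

From α = 2·arctan(w/2f) we get f = w / (2·tan(α/2)).
With w = 12.52 mm and α/2 = 56°, tan(α/2) ≈ 1.48256, so f ≈ 12.52 / 2.96512 ≈ 4.2224 mm.

4.22 mm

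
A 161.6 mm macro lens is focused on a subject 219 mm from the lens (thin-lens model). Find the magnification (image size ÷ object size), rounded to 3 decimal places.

2.815×

Thin lens: 1/f = 1/dₒ + 1/dᵢ → 1/dᵢ = 1/161.6 − 1/219 = 0.0016219 mm⁻¹, so dᵢ ≈ 616.5575 mm.
Magnification m = dᵢ/dₒ = 616.5575/219 ≈ 2.81533.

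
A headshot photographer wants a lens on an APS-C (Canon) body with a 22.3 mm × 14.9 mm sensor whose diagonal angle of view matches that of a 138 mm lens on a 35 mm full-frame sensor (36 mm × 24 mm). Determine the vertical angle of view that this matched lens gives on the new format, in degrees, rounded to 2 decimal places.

9.95°

Sensor diagonal = √(36² + 24²) = √1872.0000 ≈ 43.2666 mm.
Sensor diagonal = √(22.3² + 14.9²) = √719.3000 ≈ 26.8198 mm.
Equal diagonal AOV ⇒ f₂ = f₁ · 26.8198/43.2666 = 138 × 0.61987 ≈ 85.5424 mm.
Vertical AOV on the new format = 2·arctan(14.9 / (2 × 85.5424)) = 2·arctan(0.08709) ≈ 9.9548°.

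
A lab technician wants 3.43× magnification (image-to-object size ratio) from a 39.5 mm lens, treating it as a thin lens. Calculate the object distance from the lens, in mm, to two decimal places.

With m = dᵢ/dₒ and 1/f = 1/dₒ + 1/dᵢ, substituting dᵢ = m·dₒ gives 1/f = (1 + 1/m)/dₒ, hence dₒ = f·(1 + 1/m).
dₒ = 39.5 × (1 + 1/3.43) = 39.5 × 1.29155 ≈ 51.016 mm.

51.02 mm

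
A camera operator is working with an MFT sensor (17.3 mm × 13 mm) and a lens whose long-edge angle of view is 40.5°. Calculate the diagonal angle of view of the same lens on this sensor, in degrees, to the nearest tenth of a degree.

From the long-edge AOV: f = 17.3 / (2·tan(20.25°)) = 17.3 / 0.73784 ≈ 23.4469 mm.
Sensor diagonal = √(17.3² + 13²) = √468.2900 ≈ 21.6400 mm.
Diagonal AOV = 2·arctan(21.6400 / (2 × 23.4469)) = 2·arctan(0.46147) ≈ 49.5438°.

49.5°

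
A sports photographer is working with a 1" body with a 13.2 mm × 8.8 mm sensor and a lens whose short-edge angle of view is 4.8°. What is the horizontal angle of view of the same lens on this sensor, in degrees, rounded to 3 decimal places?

From the short-edge AOV: f = 8.8 / (2·tan(2.4°)) = 8.8 / 0.08382 ≈ 104.9808 mm.
Horizontal AOV = 2·arctan(13.2 / (2 × 104.9808)) = 2·arctan(0.06287) ≈ 7.1947°.

7.195°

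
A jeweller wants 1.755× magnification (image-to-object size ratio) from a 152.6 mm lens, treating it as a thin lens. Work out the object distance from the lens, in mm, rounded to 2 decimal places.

With m = dᵢ/dₒ and 1/f = 1/dₒ + 1/dᵢ, substituting dᵢ = m·dₒ gives 1/f = (1 + 1/m)/dₒ, hence dₒ = f·(1 + 1/m).
dₒ = 152.6 × (1 + 1/1.755) = 152.6 × 1.56980 ≈ 239.552 mm.

239.55 mm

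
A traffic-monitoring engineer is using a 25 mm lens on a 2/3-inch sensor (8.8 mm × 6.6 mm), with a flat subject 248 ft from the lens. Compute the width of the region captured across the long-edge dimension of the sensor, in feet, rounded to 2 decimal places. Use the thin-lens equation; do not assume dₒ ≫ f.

dₒ: 248 ft × 304.8 mm/ft = 75590.40 mm.
Similar triangles through the lens centre give W/dₒ = w/dᵢ; with 1/f = 1/dₒ + 1/dᵢ this gives W = w·(dₒ − f)/f.
W = 8.8 mm × (75590.4 − 25) / 25 = 8.8 × 3022.6159 ≈ 26599.020 mm = 26599.020/304.8 ft = 87.2671 ft.

87.27 ft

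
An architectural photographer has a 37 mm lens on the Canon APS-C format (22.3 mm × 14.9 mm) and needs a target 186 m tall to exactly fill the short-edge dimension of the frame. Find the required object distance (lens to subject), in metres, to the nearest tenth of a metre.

W: 186 m = 186000 mm.
Magnification m = h/W = dᵢ/dₒ; combined with 1/f = 1/dₒ + 1/dᵢ this gives dₒ = f·(1 + W/h).
dₒ = 37 mm × (1 + 186000/14.9) = 37 × 12484.2215 ≈ 461916.195 mm = 461.916 m.

461.9 m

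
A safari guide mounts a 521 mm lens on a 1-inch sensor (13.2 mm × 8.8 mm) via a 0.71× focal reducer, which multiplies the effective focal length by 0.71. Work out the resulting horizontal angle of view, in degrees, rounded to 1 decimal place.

2.0°

Effective focal length f = 521 × 0.71 = 369.91 mm.
α = 2·arctan(13.2 / (2 × 369.91)) = 2·arctan(0.01784) ≈ 2.0443°.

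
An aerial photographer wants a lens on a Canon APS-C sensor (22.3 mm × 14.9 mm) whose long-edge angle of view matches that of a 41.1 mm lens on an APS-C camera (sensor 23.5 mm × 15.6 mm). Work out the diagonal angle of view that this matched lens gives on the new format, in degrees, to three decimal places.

37.949°

Equal long-edge AOV ⇒ f₂ = f₁ · 22.3/23.5 = 41.1 × 0.94894 ≈ 39.0013 mm.
Sensor diagonal = √(22.3² + 14.9²) = √719.3000 ≈ 26.8198 mm.
Diagonal AOV on the new format = 2·arctan(26.8198 / (2 × 39.0013)) = 2·arctan(0.34383) ≈ 37.9492°.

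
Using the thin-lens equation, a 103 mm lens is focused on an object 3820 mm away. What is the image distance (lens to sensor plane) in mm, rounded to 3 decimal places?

1/dᵢ = 1/f − 1/dₒ = 1/103 − 1/3820 = 0.0094470 mm⁻¹.
dᵢ = 1/0.0094470 ≈ 105.8542 mm.

105.854 mm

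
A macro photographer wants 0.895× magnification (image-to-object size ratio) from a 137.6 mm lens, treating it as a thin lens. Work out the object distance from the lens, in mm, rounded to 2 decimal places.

With m = dᵢ/dₒ and 1/f = 1/dₒ + 1/dᵢ, substituting dᵢ = m·dₒ gives 1/f = (1 + 1/m)/dₒ, hence dₒ = f·(1 + 1/m).
dₒ = 137.6 × (1 + 1/0.895) = 137.6 × 2.11732 ≈ 291.343 mm.

291.34 mm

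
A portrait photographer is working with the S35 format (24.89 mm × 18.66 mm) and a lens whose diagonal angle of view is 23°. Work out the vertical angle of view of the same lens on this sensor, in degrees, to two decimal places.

Sensor diagonal = √(24.89² + 18.66²) = √967.7077 ≈ 31.1080 mm.
From the diagonal AOV: f = 31.1080 / (2·tan(11.5°)) = 31.1080 / 0.40690 ≈ 76.4504 mm.
Vertical AOV = 2·arctan(18.66 / (2 × 76.4504)) = 2·arctan(0.12204) ≈ 13.9159°.

13.92°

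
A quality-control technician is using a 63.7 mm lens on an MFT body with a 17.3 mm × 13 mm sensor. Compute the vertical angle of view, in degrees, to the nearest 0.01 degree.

Angle of view α = 2·arctan(h/2f) with h = 13 mm and f = 63.7 mm.
h/2f = 0.10204; arctan(0.10204) ≈ 5.8263°, so α ≈ 11.6527°.

11.65°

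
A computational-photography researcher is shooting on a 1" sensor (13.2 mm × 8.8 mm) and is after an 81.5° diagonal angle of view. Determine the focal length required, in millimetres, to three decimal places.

9.206 mm

Sensor diagonal = √(13.2² + 8.8²) = √251.6800 ≈ 15.8644 mm.
From α = 2·arctan(d/2f) we get f = d / (2·tan(α/2)).
With d = 15.8644 mm and α/2 = 40.75°, tan(α/2) ≈ 0.86166, so f ≈ 15.8644 / 1.72331 ≈ 9.2058 mm.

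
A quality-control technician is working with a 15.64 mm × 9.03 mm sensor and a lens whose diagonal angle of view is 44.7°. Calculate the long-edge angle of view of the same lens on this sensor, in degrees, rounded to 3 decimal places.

Sensor diagonal = √(15.64² + 9.03²) = √326.1505 ≈ 18.0596 mm.
From the diagonal AOV: f = 18.0596 / (2·tan(22.35°)) = 18.0596 / 0.82230 ≈ 21.9624 mm.
Long-edge AOV = 2·arctan(15.64 / (2 × 21.9624)) = 2·arctan(0.35606) ≈ 39.1979°.

39.198°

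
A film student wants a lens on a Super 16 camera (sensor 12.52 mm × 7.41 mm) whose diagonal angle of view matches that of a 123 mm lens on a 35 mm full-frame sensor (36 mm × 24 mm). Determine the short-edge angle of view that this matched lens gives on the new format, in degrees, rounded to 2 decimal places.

10.24°

Sensor diagonal = √(36² + 24²) = √1872.0000 ≈ 43.2666 mm.
Sensor diagonal = √(12.52² + 7.41²) = √211.6585 ≈ 14.5485 mm.
Equal diagonal AOV ⇒ f₂ = f₁ · 14.5485/43.2666 = 123 × 0.33625 ≈ 41.3590 mm.
Short-edge AOV on the new format = 2·arctan(7.41 / (2 × 41.3590)) = 2·arctan(0.08958) ≈ 10.2380°.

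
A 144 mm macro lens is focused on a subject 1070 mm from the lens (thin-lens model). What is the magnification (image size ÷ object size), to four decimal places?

0.1555×

Thin lens: 1/f = 1/dₒ + 1/dᵢ → 1/dᵢ = 1/144 − 1/1070 = 0.0060099 mm⁻¹, so dᵢ ≈ 166.3931 mm.
Magnification m = dᵢ/dₒ = 166.3931/1070 ≈ 0.15551.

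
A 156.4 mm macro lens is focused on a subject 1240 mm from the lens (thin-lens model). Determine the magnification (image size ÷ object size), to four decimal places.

0.1443×

Thin lens: 1/f = 1/dₒ + 1/dᵢ → 1/dᵢ = 1/156.4 − 1/1240 = 0.0055874 mm⁻¹, so dᵢ ≈ 178.9738 mm.
Magnification m = dᵢ/dₒ = 178.9738/1240 ≈ 0.14433.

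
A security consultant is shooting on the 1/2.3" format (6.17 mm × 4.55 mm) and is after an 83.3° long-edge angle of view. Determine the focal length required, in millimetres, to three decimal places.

From α = 2·arctan(w/2f) we get f = w / (2·tan(α/2)).
With w = 6.17 mm and α/2 = 41.65°, tan(α/2) ≈ 0.88940, so f ≈ 6.17 / 1.77881 ≈ 3.4686 mm.

3.469 mm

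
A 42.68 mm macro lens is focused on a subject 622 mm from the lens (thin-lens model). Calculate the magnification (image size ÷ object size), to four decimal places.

0.0737×

Thin lens: 1/f = 1/dₒ + 1/dᵢ → 1/dᵢ = 1/42.68 − 1/622 = 0.0218225 mm⁻¹, so dᵢ ≈ 45.8243 mm.
Magnification m = dᵢ/dₒ = 45.8243/622 ≈ 0.07367.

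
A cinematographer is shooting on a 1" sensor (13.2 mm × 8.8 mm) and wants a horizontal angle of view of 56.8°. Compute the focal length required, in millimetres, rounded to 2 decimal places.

12.21 mm

From α = 2·arctan(w/2f) we get f = w / (2·tan(α/2)).
With w = 13.2 mm and α/2 = 28.4°, tan(α/2) ≈ 0.54070, so f ≈ 13.2 / 1.08140 ≈ 12.2064 mm.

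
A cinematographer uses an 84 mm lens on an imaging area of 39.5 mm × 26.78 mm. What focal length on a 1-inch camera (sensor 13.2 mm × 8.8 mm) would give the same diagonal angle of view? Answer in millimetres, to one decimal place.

Sensor diagonal = √(39.5² + 26.78²) = √2277.4184 ≈ 47.7223 mm.
Sensor diagonal = √(13.2² + 8.8²) = √251.6800 ≈ 15.8644 mm.
Equal angle of view means equal diagonal/f ratio, so f₂ = f₁ · (diagonal₂/diagonal₁) = 84 × 15.8644/47.7223.
f₂ = 84 × 0.33243 ≈ 27.924 mm.

27.9 mm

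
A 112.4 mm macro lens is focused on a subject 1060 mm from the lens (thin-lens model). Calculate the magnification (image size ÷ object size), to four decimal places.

Thin lens: 1/f = 1/dₒ + 1/dᵢ → 1/dᵢ = 1/112.4 − 1/1060 = 0.0079534 mm⁻¹, so dᵢ ≈ 125.7324 mm.
Magnification m = dᵢ/dₒ = 125.7324/1060 ≈ 0.11862.

0.1186×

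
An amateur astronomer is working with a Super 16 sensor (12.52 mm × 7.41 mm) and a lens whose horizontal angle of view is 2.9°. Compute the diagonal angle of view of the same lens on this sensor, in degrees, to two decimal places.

3.37°

From the horizontal AOV: f = 12.52 / (2·tan(1.45°)) = 12.52 / 0.05063 ≈ 247.3069 mm.
Sensor diagonal = √(12.52² + 7.41²) = √211.6585 ≈ 14.5485 mm.
Diagonal AOV = 2·arctan(14.5485 / (2 × 247.3069)) = 2·arctan(0.02941) ≈ 3.3696°.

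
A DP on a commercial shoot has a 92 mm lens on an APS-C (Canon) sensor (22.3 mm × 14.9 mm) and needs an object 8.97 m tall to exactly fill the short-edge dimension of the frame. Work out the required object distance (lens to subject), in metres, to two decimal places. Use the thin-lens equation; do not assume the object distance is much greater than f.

W: 8.97 m = 8970 mm.
Magnification m = h/W = dᵢ/dₒ; combined with 1/f = 1/dₒ + 1/dᵢ this gives dₒ = f·(1 + W/h).
dₒ = 92 mm × (1 + 8970/14.9) = 92 × 603.0134 ≈ 55477.235 mm = 55.4772 m.

55.48 m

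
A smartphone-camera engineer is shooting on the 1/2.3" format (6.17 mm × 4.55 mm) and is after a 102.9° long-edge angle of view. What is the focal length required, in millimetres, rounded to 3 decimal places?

2.458 mm

From α = 2·arctan(w/2f) we get f = w / (2·tan(α/2)).
With w = 6.17 mm and α/2 = 51.45°, tan(α/2) ≈ 1.25492, so f ≈ 6.17 / 2.50985 ≈ 2.4583 mm.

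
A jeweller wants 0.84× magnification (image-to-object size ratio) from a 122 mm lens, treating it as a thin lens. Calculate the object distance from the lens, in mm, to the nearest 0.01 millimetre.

With m = dᵢ/dₒ and 1/f = 1/dₒ + 1/dᵢ, substituting dᵢ = m·dₒ gives 1/f = (1 + 1/m)/dₒ, hence dₒ = f·(1 + 1/m).
dₒ = 122 × (1 + 1/0.84) = 122 × 2.19048 ≈ 267.238 mm.

267.24 mm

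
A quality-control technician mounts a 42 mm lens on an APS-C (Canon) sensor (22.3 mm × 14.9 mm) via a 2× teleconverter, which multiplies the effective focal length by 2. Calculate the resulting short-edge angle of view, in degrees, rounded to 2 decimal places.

10.14°

Effective focal length f = 42 × 2 = 84 mm.
α = 2·arctan(14.9 / (2 × 84)) = 2·arctan(0.08869) ≈ 10.1367°.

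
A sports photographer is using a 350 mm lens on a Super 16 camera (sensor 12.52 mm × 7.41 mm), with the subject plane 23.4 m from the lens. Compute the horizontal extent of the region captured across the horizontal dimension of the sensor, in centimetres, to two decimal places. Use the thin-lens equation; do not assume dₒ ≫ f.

82.45 cm

dₒ: 23.4 m = 23400 mm.
Similar triangles through the lens centre give W/dₒ = w/dᵢ; with 1/f = 1/dₒ + 1/dᵢ this gives W = w·(dₒ − f)/f.
W = 12.52 mm × (23400 − 350) / 350 = 12.52 × 65.8571 ≈ 824.531 mm = 82.4531 cm.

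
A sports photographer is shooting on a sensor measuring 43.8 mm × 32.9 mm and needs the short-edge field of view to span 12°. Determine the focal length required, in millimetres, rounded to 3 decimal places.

From α = 2·arctan(h/2f) we get f = h / (2·tan(α/2)).
With h = 32.9 mm and α/2 = 6°, tan(α/2) ≈ 0.10510, so f ≈ 32.9 / 0.21021 ≈ 156.5113 mm.

156.511 mm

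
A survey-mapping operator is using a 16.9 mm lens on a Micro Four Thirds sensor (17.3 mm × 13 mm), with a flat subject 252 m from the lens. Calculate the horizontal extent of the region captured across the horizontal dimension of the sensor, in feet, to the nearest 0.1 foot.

dₒ: 252 m = 252000 mm.
Similar triangles through the lens centre give W/dₒ = w/dᵢ; with 1/f = 1/dₒ + 1/dᵢ this gives W = w·(dₒ − f)/f.
W = 17.3 mm × (252000 − 16.9) / 16.9 = 17.3 × 14910.2426 ≈ 257947.197 mm = 257947.197/304.8 ft = 846.283 ft.

846.3 ft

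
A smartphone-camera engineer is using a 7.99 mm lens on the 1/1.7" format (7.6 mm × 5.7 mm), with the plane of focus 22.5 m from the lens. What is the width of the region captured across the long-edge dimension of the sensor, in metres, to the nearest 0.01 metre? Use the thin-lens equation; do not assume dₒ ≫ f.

21.39 m

dₒ: 22.5 m = 22500 mm.
Similar triangles through the lens centre give W/dₒ = w/dᵢ; with 1/f = 1/dₒ + 1/dᵢ this gives W = w·(dₒ − f)/f.
W = 7.6 mm × (22500 − 7.99) / 7.99 = 7.6 × 2815.0200 ≈ 21394.152 mm = 21.3942 m.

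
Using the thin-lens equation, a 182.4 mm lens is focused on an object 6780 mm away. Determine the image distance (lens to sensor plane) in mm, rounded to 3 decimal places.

187.443 mm

1/dᵢ = 1/f − 1/dₒ = 1/182.4 − 1/6780 = 0.0053350 mm⁻¹.
dᵢ = 1/0.0053350 ≈ 187.4427 mm.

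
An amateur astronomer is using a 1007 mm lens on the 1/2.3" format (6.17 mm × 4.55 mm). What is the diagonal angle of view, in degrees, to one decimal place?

0.4°

Sensor diagonal = √(6.17² + 4.55²) = √58.7714 ≈ 7.6663 mm.
Angle of view α = 2·arctan(d/2f) with d = 7.6663 mm and f = 1007 mm.
d/2f = 0.00381; arctan(0.00381) ≈ 0.2181°, so α ≈ 0.4362°.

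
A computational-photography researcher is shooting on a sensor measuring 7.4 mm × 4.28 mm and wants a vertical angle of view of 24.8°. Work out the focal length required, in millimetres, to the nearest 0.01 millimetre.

9.73 mm

From α = 2·arctan(h/2f) we get f = h / (2·tan(α/2)).
With h = 4.28 mm and α/2 = 12.4°, tan(α/2) ≈ 0.21986, so f ≈ 4.28 / 0.43973 ≈ 9.7333 mm.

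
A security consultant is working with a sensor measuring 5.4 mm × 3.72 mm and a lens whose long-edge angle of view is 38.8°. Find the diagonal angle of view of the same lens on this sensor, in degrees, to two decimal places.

46.31°

From the long-edge AOV: f = 5.4 / (2·tan(19.4°)) = 5.4 / 0.70431 ≈ 7.6671 mm.
Sensor diagonal = √(5.4² + 3.72²) = √42.9984 ≈ 6.5573 mm.
Diagonal AOV = 2·arctan(6.5573 / (2 × 7.6671)) = 2·arctan(0.42763) ≈ 46.3059°.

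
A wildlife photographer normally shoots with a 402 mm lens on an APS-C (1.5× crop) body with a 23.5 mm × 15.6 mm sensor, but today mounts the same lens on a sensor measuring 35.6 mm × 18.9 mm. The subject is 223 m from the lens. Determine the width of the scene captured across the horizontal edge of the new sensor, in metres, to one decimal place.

The focal length stays 402 mm; the relevant sensor dimension is now w = 35.6 mm. Object distance dₒ = 223 m = 223000 mm.
Thin-lens field width W = w·(dₒ − f)/f = 35.6 × (223000 − 402)/402 ≈ 19712.659 mm = 19.7127 m.

19.7 m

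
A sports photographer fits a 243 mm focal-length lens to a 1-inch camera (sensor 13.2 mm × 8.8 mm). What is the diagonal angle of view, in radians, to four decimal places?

0.0653 rad

Sensor diagonal = √(13.2² + 8.8²) = √251.6800 ≈ 15.8644 mm.
Angle of view α = 2·arctan(d/2f) with d = 15.8644 mm and f = 243 mm.
d/2f = 0.03264; arctan(0.03264) ≈ 0.0326 rad, so α ≈ 0.0653 rad.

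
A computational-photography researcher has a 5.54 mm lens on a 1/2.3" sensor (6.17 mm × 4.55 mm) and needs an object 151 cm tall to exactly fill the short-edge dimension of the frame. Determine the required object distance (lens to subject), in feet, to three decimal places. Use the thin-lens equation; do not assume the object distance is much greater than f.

6.050 ft

W: 151 cm = 1510 mm.
Magnification m = h/W = dᵢ/dₒ; combined with 1/f = 1/dₒ + 1/dᵢ this gives dₒ = f·(1 + W/h).
dₒ = 5.54 mm × (1 + 1510/4.55) = 5.54 × 332.8681 ≈ 1844.089 mm = 1844.089/304.8 ft = 6.05016 ft.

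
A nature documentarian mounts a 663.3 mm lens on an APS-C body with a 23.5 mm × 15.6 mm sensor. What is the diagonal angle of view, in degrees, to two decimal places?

Sensor diagonal = √(23.5² + 15.6²) = √795.6100 ≈ 28.2066 mm.
Angle of view α = 2·arctan(d/2f) with d = 28.2066 mm and f = 663.3 mm.
d/2f = 0.02126; arctan(0.02126) ≈ 1.2181°, so α ≈ 2.4361°.

2.44°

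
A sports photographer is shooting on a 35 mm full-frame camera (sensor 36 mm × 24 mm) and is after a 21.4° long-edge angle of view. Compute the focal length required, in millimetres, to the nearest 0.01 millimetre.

95.26 mm

From α = 2·arctan(w/2f) we get f = w / (2·tan(α/2)).
With w = 36 mm and α/2 = 10.7°, tan(α/2) ≈ 0.18895, so f ≈ 36 / 0.37790 ≈ 95.2623 mm.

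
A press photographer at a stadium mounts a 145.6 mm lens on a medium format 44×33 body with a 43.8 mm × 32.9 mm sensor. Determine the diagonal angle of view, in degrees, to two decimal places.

21.31°

Sensor diagonal = √(43.8² + 32.9²) = √3000.8500 ≈ 54.7800 mm.
Angle of view α = 2·arctan(d/2f) with d = 54.7800 mm and f = 145.6 mm.
d/2f = 0.18812; arctan(0.18812) ≈ 10.6539°, so α ≈ 21.3077°.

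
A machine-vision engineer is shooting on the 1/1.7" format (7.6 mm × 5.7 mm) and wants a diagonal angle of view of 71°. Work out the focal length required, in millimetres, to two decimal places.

Sensor diagonal = √(7.6² + 5.7²) = √90.2500 ≈ 9.5000 mm.
From α = 2·arctan(d/2f) we get f = d / (2·tan(α/2)).
With d = 9.5000 mm and α/2 = 35.5°, tan(α/2) ≈ 0.71329, so f ≈ 9.5000 / 1.42659 ≈ 6.6593 mm.

6.66 mm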